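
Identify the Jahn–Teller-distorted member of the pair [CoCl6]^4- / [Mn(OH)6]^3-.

[CoCl6]^4-: Summing ligand charges against the −4 overall charge gives an oxidation state of +2 for cobalt. Cobalt is a group-9 element; Co(II) is therefore d⁷. Chloride is a weak-field ligand for a first-row metal, so the complex is high-spin. The d⁷ configuration leaves the e_g set evenly filled (or empty) — no strong Jahn–Teller driving force.
[Mn(OH)6]^3-: Summing ligand charges against the −3 overall charge gives an oxidation state of +3 for manganese. Group 7 minus oxidation state 3 gives a d⁴ configuration. Hydroxide is a weak-field ligand for a first-row metal, so the complex is high-spin. The t₂g³e_g¹ (high-spin) configuration has an unevenly filled e_g set; the Jahn–Teller theorem predicts a tetragonal distortion (typically axial elongation) to lift the degeneracy.

[Mn(OH)6]^3-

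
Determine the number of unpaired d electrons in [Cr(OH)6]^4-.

Summing ligand charges against the −4 overall charge gives an oxidation state of +2 for chromium.
Cr sits in group 6, so the d-electron count is 6 − 2 = 4.
The spin state decides the count: Hydroxide is a weak-field ligand for a first-row metal, so the complex is high-spin.
An octahedral high-spin d⁴ ion is t₂g³e_g¹, giving 4 unpaired electrons.

4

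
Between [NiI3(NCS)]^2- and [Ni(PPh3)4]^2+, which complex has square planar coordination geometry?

For [NiI3(NCS)]^2-: Each iodide is −1; each isothiocyanate is −1; balancing the −2 overall charge requires Ni(II). Nickel is a group-10 element; Ni(II) is therefore d⁸. Iodide and isothiocyanate are weak-field ligands. With weak-field ligands the CFSE gain from square planar is small, so a 3d d⁸ ion takes the sterically preferred tetrahedral geometry. → tetrahedral.
For [Ni(PPh3)4]^2+: Triphenylphosphine is neutral; balancing the +2 overall charge requires Ni(II). Ni sits in group 10, so the d-electron count is 10 − 2 = 8. Triphenylphosphine is a strong-field ligand (high in the spectrochemical series). A 3d d⁸ ion with strong-field ligands gains enough CFSE to favour square planar over tetrahedral. → square planar.

[Ni(PPh3)4]^2+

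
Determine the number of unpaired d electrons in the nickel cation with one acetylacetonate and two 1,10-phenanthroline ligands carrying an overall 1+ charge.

Ligand charges: each acetylacetonate is −1; 1,10-phenanthroline is neutral. With an overall charge of +1 the nickel centre must be in the +2 oxidation state.
Nickel is a group-10 element; Ni(II) is therefore d⁸.
Counting donor atoms: 1×acetylacetonate (bidentate) → 2 donors; 2×1,10-phenanthroline (bidentate) → 4 donors. Coordination number = 6.
In an octahedral field the d⁸ configuration is t₂g⁶e_g² (only one arrangement possible), giving 2 unpaired electrons.

2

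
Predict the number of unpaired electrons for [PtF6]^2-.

Ligand charges: each fluoride is −1. With an overall charge of −2 the platinum centre must be in the +4 oxidation state.
Group 10 minus oxidation state 4 gives a d⁶ configuration.
The spin state decides the count: a 5d ion has a large Δₒ and is invariably low-spin.
An octahedral low-spin d⁶ ion is t₂g⁶e_g⁰, giving 0 unpaired electrons.

0 unpaired electrons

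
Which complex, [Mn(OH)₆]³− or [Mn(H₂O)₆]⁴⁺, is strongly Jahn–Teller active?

[Mn(OH)₆]³−

[Mn(OH)₆]³−: Each hydroxide is −1; balancing the −3 overall charge requires Mn(III). Manganese is a group-7 element; Mn(III) is therefore d⁴. Hydroxide is a weak-field ligand for a first-row metal, so the complex is high-spin. The t₂g³e_g¹ (high-spin) configuration has an unevenly filled e_g set; the Jahn–Teller theorem predicts a tetragonal distortion (typically axial elongation) to lift the degeneracy.
[Mn(H₂O)₆]⁴⁺: Ligand charges: water is neutral. With an overall charge of +4 the manganese centre must be in the +4 oxidation state. Mn sits in group 7, so the d-electron count is 7 − 4 = 3. The d³ configuration leaves the e_g set evenly filled (or empty) — no strong Jahn–Teller driving force.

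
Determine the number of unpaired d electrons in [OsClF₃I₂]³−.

1 unpaired electron

Ligand charges: each chloride is −1; each fluoride is −1; each iodide is −1. With an overall charge of −3 the osmium centre must be in the +3 oxidation state.
Osmium is a group-8 element; Os(III) is therefore d⁵.
The spin state decides the count: a 5d ion has a large Δₒ and is invariably low-spin.
An octahedral low-spin d⁵ ion is t₂g⁵e_g⁰, giving 1 unpaired electron.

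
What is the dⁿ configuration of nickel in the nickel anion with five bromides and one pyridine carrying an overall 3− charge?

Each bromide is −1; pyridine is neutral; balancing the −3 overall charge requires Ni(II).
Ni sits in group 10, so the d-electron count is 10 − 2 = 8.

d⁸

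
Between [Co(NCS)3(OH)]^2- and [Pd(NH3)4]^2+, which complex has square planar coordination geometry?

For [Co(NCS)3(OH)]^2-: Ligand charges: each isothiocyanate is −1; each hydroxide is −1. With an overall charge of −2 the cobalt centre must be in the +2 oxidation state. Group 9 minus oxidation state 2 gives a d⁷ configuration. For a high-spin 3d d⁷ ion with weak-field ligands the small Δₜ gives little square-planar CFSE advantage, so four ligands adopt the sterically favoured tetrahedral geometry. → tetrahedral.
For [Pd(NH3)4]^2+: Summing ligand charges against the +2 overall charge gives an oxidation state of +2 for palladium. Palladium is a group-10 element; Pd(II) is therefore d⁸. A 4d d⁸ ion has a large crystal-field splitting; square planar leaves the high-energy d_{x²−y²} orbital empty and maximises CFSE. → square planar.

[Pd(NH3)4]^2+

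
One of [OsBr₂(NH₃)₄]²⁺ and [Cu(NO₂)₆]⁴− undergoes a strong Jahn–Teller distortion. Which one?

[Cu(NO₂)₆]⁴−

[OsBr₂(NH₃)₄]²⁺: Each bromide is −1; ammonia is neutral; balancing the +2 overall charge requires Os(IV). Group 8 minus oxidation state 4 gives a d⁴ configuration. A 5d ion has a large Δₒ and is invariably low-spin. The d⁴ configuration leaves the e_g set evenly filled (or empty) — no strong Jahn–Teller driving force.
[Cu(NO₂)₆]⁴−: Summing ligand charges against the −4 overall charge gives an oxidation state of +2 for copper. Cu sits in group 11, so the d-electron count is 11 − 2 = 9. The t₂g⁶e_g³ configuration has an unevenly filled e_g set; the Jahn–Teller theorem predicts a tetragonal distortion (typically axial elongation) to lift the degeneracy.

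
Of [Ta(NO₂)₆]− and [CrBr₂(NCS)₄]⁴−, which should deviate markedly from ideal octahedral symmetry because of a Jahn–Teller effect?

[CrBr₂(NCS)₄]⁴−

[Ta(NO₂)₆]−: Ligand charges: each nitro (N-bound nitrite) is −1. With an overall charge of −1 the tantalum centre must be in the +5 oxidation state. Group 5 minus oxidation state 5 gives a d⁰ configuration. The d⁰ configuration leaves the e_g set evenly filled (or empty) — no strong Jahn–Teller driving force.
[CrBr₂(NCS)₄]⁴−: Each bromide is −1; each isothiocyanate is −1; balancing the −4 overall charge requires Cr(II). Group 6 minus oxidation state 2 gives a d⁴ configuration. Bromide and isothiocyanate are weak-field ligands for a first-row metal, so the complex is high-spin. The t₂g³e_g¹ (high-spin) configuration has an unevenly filled e_g set; the Jahn–Teller theorem predicts a tetragonal distortion (typically axial elongation) to lift the degeneracy.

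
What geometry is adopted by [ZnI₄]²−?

tetrahedral

Summing ligand charges against the −2 overall charge gives an oxidation state of +2 for zinc.
Group 12 minus oxidation state 2 gives a d¹⁰ configuration.
With 4 monodentate ligands the coordination number is 4.
A d¹⁰ ion has no crystal-field stabilisation preference between square planar and tetrahedral, so four ligands adopt the sterically favoured tetrahedral geometry.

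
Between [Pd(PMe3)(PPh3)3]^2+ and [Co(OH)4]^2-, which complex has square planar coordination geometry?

For [Pd(PMe3)(PPh3)3]^2+: Ligand charges: trimethylphosphine is neutral; triphenylphosphine is neutral. With an overall charge of +2 the palladium centre must be in the +2 oxidation state. Pd sits in group 10, so the d-electron count is 10 − 2 = 8. A 4d d⁸ ion has a large crystal-field splitting; square planar leaves the high-energy d_{x²−y²} orbital empty and maximises CFSE. → square planar.
For [Co(OH)4]^2-: Each hydroxide is −1; balancing the −2 overall charge requires Co(II). Co sits in group 9, so the d-electron count is 9 − 2 = 7. For a high-spin 3d d⁷ ion with weak-field ligands the small Δₜ gives little square-planar CFSE advantage, so four ligands adopt the sterically favoured tetrahedral geometry. → tetrahedral.

[Pd(PMe3)(PPh3)3]^2+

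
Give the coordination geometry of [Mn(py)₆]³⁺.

Summing ligand charges against the +3 overall charge gives an oxidation state of +3 for manganese.
Mn sits in group 7, so the d-electron count is 7 − 3 = 4.
With 6 monodentate ligands the coordination number is 6.
Six donors around a single metal centre give an octahedral coordination sphere.

octahedral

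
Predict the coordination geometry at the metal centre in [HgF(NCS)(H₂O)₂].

Summing ligand charges against the 0 overall charge gives an oxidation state of +2 for mercury.
Hg sits in group 12, so the d-electron count is 12 − 2 = 10.
Coordination number: 4.
A d¹⁰ ion has no crystal-field stabilisation preference between square planar and tetrahedral, so four ligands adopt the sterically favoured tetrahedral geometry.

tetrahedral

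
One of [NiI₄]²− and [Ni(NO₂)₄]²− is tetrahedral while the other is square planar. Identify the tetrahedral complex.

[NiI₄]²−

For [NiI₄]²−: Each iodide is −1; balancing the −2 overall charge requires Ni(II). Ni sits in group 10, so the d-electron count is 10 − 2 = 8. Iodide is a weak-field ligand. With weak-field ligands the CFSE gain from square planar is small, so a 3d d⁸ ion takes the sterically preferred tetrahedral geometry. → tetrahedral.
For [Ni(NO₂)₄]²−: Summing ligand charges against the −2 overall charge gives an oxidation state of +2 for nickel. Ni sits in group 10, so the d-electron count is 10 − 2 = 8. Nitro (N-bound nitrite) is a strong-field ligand (high in the spectrochemical series). A 3d d⁸ ion with strong-field ligands gains enough CFSE to favour square planar over tetrahedral. → square planar.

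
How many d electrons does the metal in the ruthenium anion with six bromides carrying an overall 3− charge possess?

Each bromide is −1; balancing the −3 overall charge requires Ru(III).
Group 8 minus oxidation state 3 gives a d⁵ configuration.

d5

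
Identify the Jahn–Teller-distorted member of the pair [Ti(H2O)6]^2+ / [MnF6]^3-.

[MnF6]^3-

[Ti(H2O)6]^2+: Ligand charges: water is neutral. With an overall charge of +2 the titanium centre must be in the +2 oxidation state. Ti sits in group 4, so the d-electron count is 4 − 2 = 2. The d² configuration leaves the e_g set evenly filled (or empty) — no strong Jahn–Teller driving force.
[MnF6]^3-: Summing ligand charges against the −3 overall charge gives an oxidation state of +3 for manganese. Mn sits in group 7, so the d-electron count is 7 − 3 = 4. Fluoride is a weak-field ligand for a first-row metal, so the complex is high-spin. The t₂g³e_g¹ (high-spin) configuration has an unevenly filled e_g set; the Jahn–Teller theorem predicts a tetragonal distortion (typically axial elongation) to lift the degeneracy.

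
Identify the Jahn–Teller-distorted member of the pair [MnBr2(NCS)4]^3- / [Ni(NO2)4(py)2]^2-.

[MnBr2(NCS)4]^3-

[MnBr2(NCS)4]^3-: Each bromide is −1; each isothiocyanate is −1; balancing the −3 overall charge requires Mn(III). Group 7 minus oxidation state 3 gives a d⁴ configuration. Bromide and isothiocyanate are weak-field ligands for a first-row metal, so the complex is high-spin. The t₂g³e_g¹ (high-spin) configuration has an unevenly filled e_g set; the Jahn–Teller theorem predicts a tetragonal distortion (typically axial elongation) to lift the degeneracy.
[Ni(NO2)4(py)2]^2-: Ligand charges: each nitro (N-bound nitrite) is −1; pyridine is neutral. With an overall charge of −2 the nickel centre must be in the +2 oxidation state. Ni sits in group 10, so the d-electron count is 10 − 2 = 8. The d⁸ configuration leaves the e_g set evenly filled (or empty) — no strong Jahn–Teller driving force.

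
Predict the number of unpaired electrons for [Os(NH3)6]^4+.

Ammonia is neutral; balancing the +4 overall charge requires Os(IV).
Osmium is a group-8 element; Os(IV) is therefore d⁴.
The spin state decides the count: a 5d ion has a large Δₒ and is invariably low-spin.
An octahedral low-spin d⁴ ion is t₂g⁴e_g⁰, giving 2 unpaired electrons.

2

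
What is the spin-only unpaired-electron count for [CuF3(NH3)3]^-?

1

Ligand charges: each fluoride is −1; ammonia is neutral. With an overall charge of −1 the copper centre must be in the +2 oxidation state.
Cu sits in group 11, so the d-electron count is 11 − 2 = 9.
In an octahedral field the d⁹ configuration is t₂g⁶e_g³ (only one arrangement possible), giving 1 unpaired electron.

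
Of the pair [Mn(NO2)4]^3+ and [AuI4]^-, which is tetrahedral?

For [Mn(NO2)4]^3+: Summing ligand charges against the +3 overall charge gives an oxidation state of +7 for manganese. Manganese is a group-7 element; Mn(VII) is therefore d⁰. A d⁰ ion has no crystal-field stabilisation preference between square planar and tetrahedral, so four ligands adopt the sterically favoured tetrahedral geometry. → tetrahedral.
For [AuI4]^-: Summing ligand charges against the −1 overall charge gives an oxidation state of +3 for gold. Gold is a group-11 element; Au(III) is therefore d⁸. A 5d d⁸ ion has a large crystal-field splitting; square planar leaves the high-energy d_{x²−y²} orbital empty and maximises CFSE. → square planar.

[Mn(NO2)4]^3+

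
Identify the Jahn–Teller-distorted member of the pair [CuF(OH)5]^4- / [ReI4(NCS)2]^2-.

[CuF(OH)5]^4-: Summing ligand charges against the −4 overall charge gives an oxidation state of +2 for copper. Group 11 minus oxidation state 2 gives a d⁹ configuration. The t₂g⁶e_g³ configuration has an unevenly filled e_g set; the Jahn–Teller theorem predicts a tetragonal distortion (typically axial elongation) to lift the degeneracy.
[ReI4(NCS)2]^2-: Each iodide is −1; each isothiocyanate is −1; balancing the −2 overall charge requires Re(IV). Group 7 minus oxidation state 4 gives a d³ configuration. The d³ configuration leaves the e_g set evenly filled (or empty) — no strong Jahn–Teller driving force.

[CuF(OH)5]^4-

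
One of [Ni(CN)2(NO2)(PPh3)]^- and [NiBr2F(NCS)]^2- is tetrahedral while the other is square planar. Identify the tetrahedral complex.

For [Ni(CN)2(NO2)(PPh3)]^-: Summing ligand charges against the −1 overall charge gives an oxidation state of +2 for nickel. Group 10 minus oxidation state 2 gives a d⁸ configuration. Cyanide, nitro (N-bound nitrite), and triphenylphosphine are strong-field ligands (high in the spectrochemical series). A 3d d⁸ ion with strong-field ligands gains enough CFSE to favour square planar over tetrahedral. → square planar.
For [NiBr2F(NCS)]^2-: Summing ligand charges against the −2 overall charge gives an oxidation state of +2 for nickel. Ni sits in group 10, so the d-electron count is 10 − 2 = 8. Bromide, fluoride, and isothiocyanate are weak-field ligands. With weak-field ligands the CFSE gain from square planar is small, so a 3d d⁸ ion takes the sterically preferred tetrahedral geometry. → tetrahedral.

[NiBr2F(NCS)]^2-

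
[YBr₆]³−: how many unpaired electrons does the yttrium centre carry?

0

Summing ligand charges against the −3 overall charge gives an oxidation state of +3 for yttrium.
Yttrium is a group-3 element; Y(III) is therefore d⁰.
In an octahedral field the d⁰ configuration is t₂g⁰e_g⁰, giving 0 unpaired electrons.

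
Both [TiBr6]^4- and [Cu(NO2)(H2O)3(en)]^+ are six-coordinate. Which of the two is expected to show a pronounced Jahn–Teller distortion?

[TiBr6]^4-: Each bromide is −1; balancing the −4 overall charge requires Ti(II). Titanium is a group-4 element; Ti(II) is therefore d². The d² configuration leaves the e_g set evenly filled (or empty) — no strong Jahn–Teller driving force.
[Cu(NO2)(H2O)3(en)]^+: Ligand charges: each nitro (N-bound nitrite) is −1; water is neutral; ethylenediamine is neutral. With an overall charge of +1 the copper centre must be in the +2 oxidation state. Cu sits in group 11, so the d-electron count is 11 − 2 = 9. The t₂g⁶e_g³ configuration has an unevenly filled e_g set; the Jahn–Teller theorem predicts a tetragonal distortion (typically axial elongation) to lift the degeneracy.

[Cu(NO2)(H2O)3(en)]^+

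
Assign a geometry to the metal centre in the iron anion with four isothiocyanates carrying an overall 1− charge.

Ligand charges: each isothiocyanate is −1. With an overall charge of −1 the iron centre must be in the +3 oxidation state.
Iron is a group-8 element; Fe(III) is therefore d⁵.
With 4 monodentate ligands the coordination number is 4.
Isothiocyanate is a weak-field ligand.
A high-spin d⁵ ion has zero CFSE in either geometry, so four ligands adopt the sterically favoured tetrahedral geometry.

tetrahedral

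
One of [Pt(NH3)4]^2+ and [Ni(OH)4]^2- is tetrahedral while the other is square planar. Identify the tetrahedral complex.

For [Pt(NH3)4]^2+: Ammonia is neutral; balancing the +2 overall charge requires Pt(II). Platinum is a group-10 element; Pt(II) is therefore d⁸. A 5d d⁸ ion has a large crystal-field splitting; square planar leaves the high-energy d_{x²−y²} orbital empty and maximises CFSE. → square planar.
For [Ni(OH)4]^2-: Summing ligand charges against the −2 overall charge gives an oxidation state of +2 for nickel. Nickel is a group-10 element; Ni(II) is therefore d⁸. Hydroxide is a weak-field ligand. With weak-field ligands the CFSE gain from square planar is small, so a 3d d⁸ ion takes the sterically preferred tetrahedral geometry. → tetrahedral.

[Ni(OH)4]^2-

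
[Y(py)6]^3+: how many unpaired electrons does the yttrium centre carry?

0

Summing ligand charges against the +3 overall charge gives an oxidation state of +3 for yttrium.
Yttrium is a group-3 element; Y(III) is therefore d⁰.
In an octahedral field the d⁰ configuration is t₂g⁰e_g⁰, giving 0 unpaired electrons.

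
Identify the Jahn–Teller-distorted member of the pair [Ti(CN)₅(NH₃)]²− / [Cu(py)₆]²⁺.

[Cu(py)₆]²⁺

[Ti(CN)₅(NH₃)]²−: Summing ligand charges against the −2 overall charge gives an oxidation state of +3 for titanium. Ti sits in group 4, so the d-electron count is 4 − 3 = 1. The d¹ configuration leaves the e_g set evenly filled (or empty) — no strong Jahn–Teller driving force.
[Cu(py)₆]²⁺: Summing ligand charges against the +2 overall charge gives an oxidation state of +2 for copper. Copper is a group-11 element; Cu(II) is therefore d⁹. The t₂g⁶e_g³ configuration has an unevenly filled e_g set; the Jahn–Teller theorem predicts a tetragonal distortion (typically axial elongation) to lift the degeneracy.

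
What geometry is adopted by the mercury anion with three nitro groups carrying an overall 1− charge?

trigonal planar

Summing ligand charges against the −1 overall charge gives an oxidation state of +2 for mercury.
Hg sits in group 12, so the d-electron count is 12 − 2 = 10.
Coordination number: 3.
Three ligands around a d¹⁰ centre minimise repulsion in a trigonal-planar arrangement.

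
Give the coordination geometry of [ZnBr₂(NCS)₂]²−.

Summing ligand charges against the −2 overall charge gives an oxidation state of +2 for zinc.
Zinc is a group-12 element; Zn(II) is therefore d¹⁰.
With 4 monodentate ligands the coordination number is 4.
A d¹⁰ ion has no crystal-field stabilisation preference between square planar and tetrahedral, so four ligands adopt the sterically favoured tetrahedral geometry.

tetrahedral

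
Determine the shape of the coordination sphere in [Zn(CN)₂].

Each cyanide is −1; balancing the 0 overall charge requires Zn(II).
Zinc is a group-12 element; Zn(II) is therefore d¹⁰.
Coordination number: 2.
A d¹⁰ ion with only two ligands adopts a linear arrangement (sp hybridisation; no CFSE preference).

linear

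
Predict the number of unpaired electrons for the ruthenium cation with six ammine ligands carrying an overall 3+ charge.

1 unpaired electron

Ammonia is neutral; balancing the +3 overall charge requires Ru(III).
Group 8 minus oxidation state 3 gives a d⁵ configuration.
The spin state decides the count: a 4d ion has a large Δₒ and is invariably low-spin.
An octahedral low-spin d⁵ ion is t₂g⁵e_g⁰, giving 1 unpaired electron.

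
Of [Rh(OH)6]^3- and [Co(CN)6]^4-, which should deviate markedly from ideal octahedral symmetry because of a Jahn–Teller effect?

[Co(CN)6]^4-

[Rh(OH)6]^3-: Each hydroxide is −1; balancing the −3 overall charge requires Rh(III). Group 9 minus oxidation state 3 gives a d⁶ configuration. A 4d ion has a large Δₒ and is invariably low-spin. The d⁶ configuration leaves the e_g set evenly filled (or empty) — no strong Jahn–Teller driving force.
[Co(CN)6]^4-: Ligand charges: each cyanide is −1. With an overall charge of −4 the cobalt centre must be in the +2 oxidation state. Co sits in group 9, so the d-electron count is 9 − 2 = 7. Cyanide is a strong-field ligand (high in the spectrochemical series) for a first-row metal, so the complex is low-spin. The t₂g⁶e_g¹ (low-spin) configuration has an unevenly filled e_g set; the Jahn–Teller theorem predicts a tetragonal distortion (typically axial elongation) to lift the degeneracy.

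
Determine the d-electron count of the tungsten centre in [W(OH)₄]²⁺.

d0

Each hydroxide is −1; balancing the +2 overall charge requires W(VI).
W sits in group 6, so the d-electron count is 6 − 6 = 0.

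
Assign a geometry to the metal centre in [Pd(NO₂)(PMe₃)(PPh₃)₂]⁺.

Each nitro (N-bound nitrite) is −1; trimethylphosphine is neutral; triphenylphosphine is neutral; balancing the +1 overall charge requires Pd(II).
Pd sits in group 10, so the d-electron count is 10 − 2 = 8.
Coordination number: 4.
A 4d d⁸ ion has a large crystal-field splitting; square planar leaves the high-energy d_{x²−y²} orbital empty and maximises CFSE.

square planar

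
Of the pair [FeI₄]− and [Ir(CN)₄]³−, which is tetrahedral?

For [FeI₄]−: Summing ligand charges against the −1 overall charge gives an oxidation state of +3 for iron. Iron is a group-8 element; Fe(III) is therefore d⁵. A high-spin d⁵ ion has zero CFSE in either geometry, so four ligands adopt the sterically favoured tetrahedral geometry. → tetrahedral.
For [Ir(CN)₄]³−: Ligand charges: each cyanide is −1. With an overall charge of −3 the iridium centre must be in the +1 oxidation state. Iridium is a group-9 element; Ir(I) is therefore d⁸. A 5d d⁸ ion has a large crystal-field splitting; square planar leaves the high-energy d_{x²−y²} orbital empty and maximises CFSE. → square planar.

[FeI₄]−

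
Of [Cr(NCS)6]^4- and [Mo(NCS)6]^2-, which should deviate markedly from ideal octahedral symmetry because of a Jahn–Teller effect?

[Cr(NCS)6]^4-: Ligand charges: each isothiocyanate is −1. With an overall charge of −4 the chromium centre must be in the +2 oxidation state. Chromium is a group-6 element; Cr(II) is therefore d⁴. Isothiocyanate is a weak-field ligand for a first-row metal, so the complex is high-spin. The t₂g³e_g¹ (high-spin) configuration has an unevenly filled e_g set; the Jahn–Teller theorem predicts a tetragonal distortion (typically axial elongation) to lift the degeneracy.
[Mo(NCS)6]^2-: Summing ligand charges against the −2 overall charge gives an oxidation state of +4 for molybdenum. Group 6 minus oxidation state 4 gives a d² configuration. The d² configuration leaves the e_g set evenly filled (or empty) — no strong Jahn–Teller driving force.

[Cr(NCS)6]^4-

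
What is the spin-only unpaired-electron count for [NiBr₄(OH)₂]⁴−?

Each bromide is −1; each hydroxide is −1; balancing the −4 overall charge requires Ni(II).
Nickel is a group-10 element; Ni(II) is therefore d⁸.
In an octahedral field the d⁸ configuration is t₂g⁶e_g² (only one arrangement possible), giving 2 unpaired electrons.

2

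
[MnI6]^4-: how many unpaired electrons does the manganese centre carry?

5 unpaired electrons

Summing ligand charges against the −4 overall charge gives an oxidation state of +2 for manganese.
Mn sits in group 7, so the d-electron count is 7 − 2 = 5.
The spin state decides the count: Iodide is a weak-field ligand for a first-row metal, so the complex is high-spin.
An octahedral high-spin d⁵ ion is t₂g³e_g², giving 5 unpaired electrons.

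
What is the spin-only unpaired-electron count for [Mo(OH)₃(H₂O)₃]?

Each hydroxide is −1; water is neutral; balancing the 0 overall charge requires Mo(III).
Molybdenum is a group-6 element; Mo(III) is therefore d³.
In an octahedral field the d³ configuration is t₂g³e_g⁰ (only one arrangement possible), giving 3 unpaired electrons.

3 unpaired electrons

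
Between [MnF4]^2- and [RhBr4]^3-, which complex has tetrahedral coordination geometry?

[MnF4]^2-

For [MnF4]^2-: Each fluoride is −1; balancing the −2 overall charge requires Mn(II). Group 7 minus oxidation state 2 gives a d⁵ configuration. A high-spin d⁵ ion has zero CFSE in either geometry, so four ligands adopt the sterically favoured tetrahedral geometry. → tetrahedral.
For [RhBr4]^3-: Ligand charges: each bromide is −1. With an overall charge of −3 the rhodium centre must be in the +1 oxidation state. Rh sits in group 9, so the d-electron count is 9 − 1 = 8. A 4d d⁸ ion has a large crystal-field splitting; square planar leaves the high-energy d_{x²−y²} orbital empty and maximises CFSE. → square planar.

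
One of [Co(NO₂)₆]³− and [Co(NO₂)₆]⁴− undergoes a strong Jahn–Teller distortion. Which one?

[Co(NO₂)₆]³−: Ligand charges: each nitro (N-bound nitrite) is −1. With an overall charge of −3 the cobalt centre must be in the +3 oxidation state. Cobalt is a group-9 element; Co(III) is therefore d⁶. Co(III) has an exceptionally large octahedral splitting and is low-spin with essentially every ligand except fluoride. The d⁶ configuration leaves the e_g set evenly filled (or empty) — no strong Jahn–Teller driving force.
[Co(NO₂)₆]⁴−: Summing ligand charges against the −4 overall charge gives an oxidation state of +2 for cobalt. Co sits in group 9, so the d-electron count is 9 − 2 = 7. Nitro (N-bound nitrite) is a strong-field ligand (high in the spectrochemical series) for a first-row metal, so the complex is low-spin. The t₂g⁶e_g¹ (low-spin) configuration has an unevenly filled e_g set; the Jahn–Teller theorem predicts a tetragonal distortion (typically axial elongation) to lift the degeneracy.

[Co(NO₂)₆]⁴−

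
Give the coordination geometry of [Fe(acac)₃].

octahedral

Summing ligand charges against the 0 overall charge gives an oxidation state of +3 for iron.
Iron is a group-8 element; Fe(III) is therefore d⁵.
Counting donor atoms: 3×acetylacetonate (bidentate) → 6 donors. Coordination number = 6.
Six donors around a single metal centre give an octahedral coordination sphere.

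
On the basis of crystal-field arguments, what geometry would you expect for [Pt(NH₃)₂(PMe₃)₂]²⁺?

Summing ligand charges against the +2 overall charge gives an oxidation state of +2 for platinum.
Group 10 minus oxidation state 2 gives a d⁸ configuration.
Coordination number: 4.
A 5d d⁸ ion has a large crystal-field splitting; square planar leaves the high-energy d_{x²−y²} orbital empty and maximises CFSE.

square planar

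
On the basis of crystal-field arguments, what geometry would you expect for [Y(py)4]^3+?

tetrahedral

Pyridine is neutral; balancing the +3 overall charge requires Y(III).
Group 3 minus oxidation state 3 gives a d⁰ configuration.
With 4 monodentate ligands the coordination number is 4.
A d⁰ ion has no crystal-field stabilisation preference between square planar and tetrahedral, so four ligands adopt the sterically favoured tetrahedral geometry.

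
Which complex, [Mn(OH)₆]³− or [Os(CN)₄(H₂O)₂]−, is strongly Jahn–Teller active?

[Mn(OH)₆]³−: Summing ligand charges against the −3 overall charge gives an oxidation state of +3 for manganese. Group 7 minus oxidation state 3 gives a d⁴ configuration. Hydroxide is a weak-field ligand for a first-row metal, so the complex is high-spin. The t₂g³e_g¹ (high-spin) configuration has an unevenly filled e_g set; the Jahn–Teller theorem predicts a tetragonal distortion (typically axial elongation) to lift the degeneracy.
[Os(CN)₄(H₂O)₂]−: Summing ligand charges against the −1 overall charge gives an oxidation state of +3 for osmium. Group 8 minus oxidation state 3 gives a d⁵ configuration. A 5d ion has a large Δₒ and is invariably low-spin. The d⁵ configuration leaves the e_g set evenly filled (or empty) — no strong Jahn–Teller driving force.

[Mn(OH)₆]³−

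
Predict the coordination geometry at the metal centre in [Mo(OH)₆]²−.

octahedral

Each hydroxide is −1; balancing the −2 overall charge requires Mo(IV).
Mo sits in group 6, so the d-electron count is 6 − 4 = 2.
With 6 monodentate ligands the coordination number is 6.
Six donors around a single metal centre give an octahedral coordination sphere.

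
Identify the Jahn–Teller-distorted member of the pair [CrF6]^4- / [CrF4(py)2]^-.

[CrF6]^4-

[CrF6]^4-: Summing ligand charges against the −4 overall charge gives an oxidation state of +2 for chromium. Cr sits in group 6, so the d-electron count is 6 − 2 = 4. Fluoride is a weak-field ligand for a first-row metal, so the complex is high-spin. The t₂g³e_g¹ (high-spin) configuration has an unevenly filled e_g set; the Jahn–Teller theorem predicts a tetragonal distortion (typically axial elongation) to lift the degeneracy.
[CrF4(py)2]^-: Each fluoride is −1; pyridine is neutral; balancing the −1 overall charge requires Cr(III). Cr sits in group 6, so the d-electron count is 6 − 3 = 3. The d³ configuration leaves the e_g set evenly filled (or empty) — no strong Jahn–Teller driving force.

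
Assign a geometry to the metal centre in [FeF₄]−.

Each fluoride is −1; balancing the −1 overall charge requires Fe(III).
Group 8 minus oxidation state 3 gives a d⁵ configuration.
With 4 monodentate ligands the coordination number is 4.
Fluoride is a weak-field ligand.
A high-spin d⁵ ion has zero CFSE in either geometry, so four ligands adopt the sterically favoured tetrahedral geometry.

tetrahedral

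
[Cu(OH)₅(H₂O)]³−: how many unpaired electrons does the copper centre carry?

Each hydroxide is −1; water is neutral; balancing the −3 overall charge requires Cu(II).
Cu sits in group 11, so the d-electron count is 11 − 2 = 9.
In an octahedral field the d⁹ configuration is t₂g⁶e_g³ (only one arrangement possible), giving 1 unpaired electron.

1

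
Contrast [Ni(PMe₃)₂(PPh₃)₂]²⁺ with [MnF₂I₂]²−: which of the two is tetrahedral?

For [Ni(PMe₃)₂(PPh₃)₂]²⁺: Trimethylphosphine is neutral; triphenylphosphine is neutral; balancing the +2 overall charge requires Ni(II). Ni sits in group 10, so the d-electron count is 10 − 2 = 8. Trimethylphosphine and triphenylphosphine are strong-field ligands (high in the spectrochemical series). A 3d d⁸ ion with strong-field ligands gains enough CFSE to favour square planar over tetrahedral. → square planar.
For [MnF₂I₂]²−: Summing ligand charges against the −2 overall charge gives an oxidation state of +2 for manganese. Manganese is a group-7 element; Mn(II) is therefore d⁵. A high-spin d⁵ ion has zero CFSE in either geometry, so four ligands adopt the sterically favoured tetrahedral geometry. → tetrahedral.

[MnF₂I₂]²−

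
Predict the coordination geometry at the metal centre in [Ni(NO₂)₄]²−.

square planar

Summing ligand charges against the −2 overall charge gives an oxidation state of +2 for nickel.
Group 10 minus oxidation state 2 gives a d⁸ configuration.
Coordination number: 4.
Nitro (N-bound nitrite) is a strong-field ligand (high in the spectrochemical series).
A 3d d⁸ ion with strong-field ligands gains enough CFSE to favour square planar over tetrahedral.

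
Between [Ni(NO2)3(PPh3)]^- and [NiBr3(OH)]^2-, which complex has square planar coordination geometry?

For [Ni(NO2)3(PPh3)]^-: Ligand charges: each nitro (N-bound nitrite) is −1; triphenylphosphine is neutral. With an overall charge of −1 the nickel centre must be in the +2 oxidation state. Group 10 minus oxidation state 2 gives a d⁸ configuration. Nitro (N-bound nitrite) and triphenylphosphine are strong-field ligands (high in the spectrochemical series). A 3d d⁸ ion with strong-field ligands gains enough CFSE to favour square planar over tetrahedral. → square planar.
For [NiBr3(OH)]^2-: Summing ligand charges against the −2 overall charge gives an oxidation state of +2 for nickel. Nickel is a group-10 element; Ni(II) is therefore d⁸. Bromide and hydroxide are weak-field ligands. With weak-field ligands the CFSE gain from square planar is small, so a 3d d⁸ ion takes the sterically preferred tetrahedral geometry. → tetrahedral.

[Ni(NO2)3(PPh3)]^-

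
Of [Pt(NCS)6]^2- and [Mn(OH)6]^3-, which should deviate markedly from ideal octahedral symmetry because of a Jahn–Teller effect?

[Mn(OH)6]^3-

[Pt(NCS)6]^2-: Ligand charges: each isothiocyanate is −1. With an overall charge of −2 the platinum centre must be in the +4 oxidation state. Pt sits in group 10, so the d-electron count is 10 − 4 = 6. A 5d ion has a large Δₒ and is invariably low-spin. The d⁶ configuration leaves the e_g set evenly filled (or empty) — no strong Jahn–Teller driving force.
[Mn(OH)6]^3-: Each hydroxide is −1; balancing the −3 overall charge requires Mn(III). Mn sits in group 7, so the d-electron count is 7 − 3 = 4. Hydroxide is a weak-field ligand for a first-row metal, so the complex is high-spin. The t₂g³e_g¹ (high-spin) configuration has an unevenly filled e_g set; the Jahn–Teller theorem predicts a tetragonal distortion (typically axial elongation) to lift the degeneracy.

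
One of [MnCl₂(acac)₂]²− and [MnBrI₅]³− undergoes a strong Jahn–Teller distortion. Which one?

[MnBrI₅]³−

[MnCl₂(acac)₂]²−: Ligand charges: each chloride is −1; each acetylacetonate is −1. With an overall charge of −2 the manganese centre must be in the +2 oxidation state. Manganese is a group-7 element; Mn(II) is therefore d⁵. Acetylacetonate and chloride are weak-field ligands for a first-row metal, so the complex is high-spin. The d⁵ configuration leaves the e_g set evenly filled (or empty) — no strong Jahn–Teller driving force.
[MnBrI₅]³−: Each bromide is −1; each iodide is −1; balancing the −3 overall charge requires Mn(III). Group 7 minus oxidation state 3 gives a d⁴ configuration. Bromide and iodide are weak-field ligands for a first-row metal, so the complex is high-spin. The t₂g³e_g¹ (high-spin) configuration has an unevenly filled e_g set; the Jahn–Teller theorem predicts a tetragonal distortion (typically axial elongation) to lift the degeneracy.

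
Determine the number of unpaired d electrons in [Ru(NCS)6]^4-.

0

Each isothiocyanate is −1; balancing the −4 overall charge requires Ru(II).
Ruthenium is a group-8 element; Ru(II) is therefore d⁶.
The spin state decides the count: a 4d ion has a large Δₒ and is invariably low-spin.
An octahedral low-spin d⁶ ion is t₂g⁶e_g⁰, giving 0 unpaired electrons.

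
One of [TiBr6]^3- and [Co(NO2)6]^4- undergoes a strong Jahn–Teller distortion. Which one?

[Co(NO2)6]^4-

[TiBr6]^3-: Summing ligand charges against the −3 overall charge gives an oxidation state of +3 for titanium. Titanium is a group-4 element; Ti(III) is therefore d¹. The d¹ configuration leaves the e_g set evenly filled (or empty) — no strong Jahn–Teller driving force.
[Co(NO2)6]^4-: Each nitro (N-bound nitrite) is −1; balancing the −4 overall charge requires Co(II). Group 9 minus oxidation state 2 gives a d⁷ configuration. Nitro (N-bound nitrite) is a strong-field ligand (high in the spectrochemical series) for a first-row metal, so the complex is low-spin. The t₂g⁶e_g¹ (low-spin) configuration has an unevenly filled e_g set; the Jahn–Teller theorem predicts a tetragonal distortion (typically axial elongation) to lift the degeneracy.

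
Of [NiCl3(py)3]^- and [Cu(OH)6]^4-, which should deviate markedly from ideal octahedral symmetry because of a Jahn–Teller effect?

[Cu(OH)6]^4-

[NiCl3(py)3]^-: Summing ligand charges against the −1 overall charge gives an oxidation state of +2 for nickel. Nickel is a group-10 element; Ni(II) is therefore d⁸. The d⁸ configuration leaves the e_g set evenly filled (or empty) — no strong Jahn–Teller driving force.
[Cu(OH)6]^4-: Ligand charges: each hydroxide is −1. With an overall charge of −4 the copper centre must be in the +2 oxidation state. Copper is a group-11 element; Cu(II) is therefore d⁹. The t₂g⁶e_g³ configuration has an unevenly filled e_g set; the Jahn–Teller theorem predicts a tetragonal distortion (typically axial elongation) to lift the degeneracy.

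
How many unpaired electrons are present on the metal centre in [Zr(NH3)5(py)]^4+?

Summing ligand charges against the +4 overall charge gives an oxidation state of +4 for zirconium.
Group 4 minus oxidation state 4 gives a d⁰ configuration.
In an octahedral field the d⁰ configuration is t₂g⁰e_g⁰, giving 0 unpaired electrons.

0 unpaired electrons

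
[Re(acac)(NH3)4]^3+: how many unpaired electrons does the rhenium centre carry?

3

Each acetylacetonate is −1; ammonia is neutral; balancing the +3 overall charge requires Re(IV).
Re sits in group 7, so the d-electron count is 7 − 4 = 3.
Counting donor atoms: 1×acetylacetonate (bidentate) → 2 donors; 4×ammonia (monodentate) → 4 donors. Coordination number = 6.
In an octahedral field the d³ configuration is t₂g³e_g⁰ (only one arrangement possible), giving 3 unpaired electrons.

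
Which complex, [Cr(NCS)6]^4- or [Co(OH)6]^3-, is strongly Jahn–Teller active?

[Cr(NCS)6]^4-

[Cr(NCS)6]^4-: Summing ligand charges against the −4 overall charge gives an oxidation state of +2 for chromium. Group 6 minus oxidation state 2 gives a d⁴ configuration. Isothiocyanate is a weak-field ligand for a first-row metal, so the complex is high-spin. The t₂g³e_g¹ (high-spin) configuration has an unevenly filled e_g set; the Jahn–Teller theorem predicts a tetragonal distortion (typically axial elongation) to lift the degeneracy.
[Co(OH)6]^3-: Each hydroxide is −1; balancing the −3 overall charge requires Co(III). Group 9 minus oxidation state 3 gives a d⁶ configuration. Co(III) has an exceptionally large octahedral splitting and is low-spin with essentially every ligand except fluoride. The d⁶ configuration leaves the e_g set evenly filled (or empty) — no strong Jahn–Teller driving force.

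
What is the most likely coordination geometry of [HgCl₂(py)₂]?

tetrahedral

Each chloride is −1; pyridine is neutral; balancing the 0 overall charge requires Hg(II).
Group 12 minus oxidation state 2 gives a d¹⁰ configuration.
Coordination number: 4.
A d¹⁰ ion has no crystal-field stabilisation preference between square planar and tetrahedral, so four ligands adopt the sterically favoured tetrahedral geometry.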